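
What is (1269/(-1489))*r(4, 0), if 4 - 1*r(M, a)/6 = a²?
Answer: -30456/1489 ≈ -20.454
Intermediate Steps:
r(M, a) = 24 - 6*a²
(1269/(-1489))*r(4, 0) = (1269/(-1489))*(24 - 6*0²) = (1269*(-1/1489))*(24 - 6*0) = -1269*(24 + 0)/1489 = -1269/1489*24 = -30456/1489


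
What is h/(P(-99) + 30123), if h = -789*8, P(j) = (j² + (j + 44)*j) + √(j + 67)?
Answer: -286369128/2058346193 + 25248*I*√2/2058346193 ≈ -0.13913 + 1.7347e-5*I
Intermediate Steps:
P(j) = j² + √(67 + j) + j*(44 + j) (P(j) = (j² + (44 + j)*j) + √(67 + j) = (j² + j*(44 + j)) + √(67 + j) = j² + √(67 + j) + j*(44 + j))
h = -6312
h/(P(-99) + 30123) = -6312/((√(67 - 99) + 2*(-99)² + 44*(-99)) + 30123) = -6312/((√(-32) + 2*9801 - 4356) + 30123) = -6312/((4*I*√2 + 19602 - 4356) + 30123) = -6312/((15246 + 4*I*√2) + 30123) = -6312/(45369 + 4*I*√2)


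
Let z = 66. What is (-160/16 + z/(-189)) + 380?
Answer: 23288/63 ≈ 369.65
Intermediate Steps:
(-160/16 + z/(-189)) + 380 = (-160/16 + 66/(-189)) + 380 = (-160*1/16 + 66*(-1/189)) + 380 = (-10 - 22/63) + 380 = -652/63 + 380 = 23288/63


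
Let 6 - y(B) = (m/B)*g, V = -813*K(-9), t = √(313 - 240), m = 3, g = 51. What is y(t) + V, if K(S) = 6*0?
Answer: 6 - 153*√73/73 ≈ -11.907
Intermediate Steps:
K(S) = 0
t = √73 ≈ 8.5440
V = 0 (V = -813*0 = 0)
y(B) = 6 - 153/B (y(B) = 6 - 3/B*51 = 6 - 153/B)
y(t) + V = (6 - 153*√73/73) + 0 = 6 - 153*√73/73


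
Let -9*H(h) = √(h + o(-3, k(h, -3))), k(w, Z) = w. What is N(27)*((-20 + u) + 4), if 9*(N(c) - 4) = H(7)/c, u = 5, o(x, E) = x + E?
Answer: -44 + 11*√11/2187 ≈ -43.983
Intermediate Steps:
o(x, E) = E + x
H(h) = -√(-3 + 2*h)/9 (H(h) = -√(h + (h - 3))/9 = -√(h + (-3 + h))/9 = -√(-3 + 2*h)/9)
N(c) = 4 - √11/(81*c) (N(c) = 4 + ((-√(-3 + 2*7)/9)/c)/9 = 4 + ((-√(-3 + 14)/9)/c)/9 = 4 + ((-√11/9)/c)/9 = 4 + (-√11/(9*c))/9 = 4 - √11/(81*c))
N(27)*((-20 + u) + 4) = (4 - 1/81*√11/27)*((-20 + 5) + 4) = (4 - 1/81*√11*1/27)*(-15 + 4) = (4 - √11/2187)*(-11) = -44 + 11*√11/2187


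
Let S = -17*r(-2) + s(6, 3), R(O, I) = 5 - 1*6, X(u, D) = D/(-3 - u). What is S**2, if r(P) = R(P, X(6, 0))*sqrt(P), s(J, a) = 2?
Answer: -574 + 68*I*sqrt(2) ≈ -574.0 + 96.167*I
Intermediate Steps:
R(O, I) = -1 (R(O, I) = 5 - 6 = -1)
r(P) = -sqrt(P)
S = 2 + 17*I*sqrt(2) (S = -(-17)*sqrt(-2) + 2 = -(-17)*I*sqrt(2) + 2 = 17*I*sqrt(2) + 2 = 2 + 17*I*sqrt(2) ≈ 2.0 + 24.042*I)
S**2 = (2 + 17*I*sqrt(2))**2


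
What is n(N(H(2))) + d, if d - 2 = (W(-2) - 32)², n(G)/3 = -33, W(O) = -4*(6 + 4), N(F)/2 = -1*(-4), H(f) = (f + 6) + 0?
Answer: 5087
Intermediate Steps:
H(f) = 6 + f (H(f) = (6 + f) + 0 = 6 + f)
N(F) = 8 (N(F) = 2*(-1*(-4)) = 2*4 = 8)
W(O) = -40 (W(O) = -4*10 = -40)
n(G) = -99 (n(G) = 3*(-33) = -99)
d = 5186 (d = 2 + (-40 - 32)² = 2 + (-72)² = 2 + 5184 = 5186)
n(N(H(2))) + d = -99 + 5186 = 5087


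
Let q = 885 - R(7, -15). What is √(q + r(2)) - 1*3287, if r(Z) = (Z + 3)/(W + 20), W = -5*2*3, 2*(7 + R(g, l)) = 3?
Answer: -3287 + √890 ≈ -3257.2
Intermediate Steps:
R(g, l) = -11/2 (R(g, l) = -7 + (½)*3 = -7 + 3/2 = -11/2)
W = -30 (W = -10*3 = -30)
r(Z) = -3/10 - Z/10 (r(Z) = (Z + 3)/(-30 + 20) = (3 + Z)/(-10) = (3 + Z)*(-⅒) = -3/10 - Z/10)
q = 1781/2 (q = 885 - 1*(-11/2) = 885 + 11/2 = 1781/2 ≈ 890.50)
√(q + r(2)) - 1*3287 = √(1781/2 + (-3/10 - ⅒*2)) - 1*3287 = √(1781/2 + (-3/10 - ⅕)) - 3287 = √(1781/2 - ½) - 3287 = √890 - 3287 = -3287 + √890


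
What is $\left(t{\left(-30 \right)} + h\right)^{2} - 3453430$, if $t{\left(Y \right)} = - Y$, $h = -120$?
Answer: $-3445330$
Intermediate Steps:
$\left(t{\left(-30 \right)} + h\right)^{2} - 3453430 = \left(\left(-1\right) \left(-30\right) - 120\right)^{2} - 3453430 = \left(30 - 120\right)^{2} - 3453430 = \left(-90\right)^{2} - 3453430 = 8100 - 3453430 = -3445330$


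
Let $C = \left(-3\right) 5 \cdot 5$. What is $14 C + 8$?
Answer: $-1042$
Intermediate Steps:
$C = -75$ ($C = \left(-15\right) 5 = -75$)
$14 C + 8 = 14 \left(-75\right) + 8 = -1050 + 8 = -1042$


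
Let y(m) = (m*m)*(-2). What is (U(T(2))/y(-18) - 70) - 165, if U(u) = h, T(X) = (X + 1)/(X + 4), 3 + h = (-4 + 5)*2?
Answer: -152279/648 ≈ -235.00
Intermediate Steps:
h = -1 (h = -3 + (-4 + 5)*2 = -3 + 1*2 = -3 + 2 = -1)
T(X) = (1 + X)/(4 + X)
U(u) = -1
y(m) = -2*m**2 (y(m) = m**2*(-2) = -2*m**2)
(U(T(2))/y(-18) - 70) - 165 = (-1/((-2*(-18)**2)) - 70) - 165 = (-1/((-2*324)) - 70) - 165 = (-1/(-648) - 70) - 165 = (-1*(-1/648) - 70) - 165 = (1/648 - 70) - 165 = -45359/648 - 165 = -152279/648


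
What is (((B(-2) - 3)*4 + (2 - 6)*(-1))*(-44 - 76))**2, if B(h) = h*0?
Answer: 921600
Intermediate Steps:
B(h) = 0
(((B(-2) - 3)*4 + (2 - 6)*(-1))*(-44 - 76))**2 = (((0 - 3)*4 + (2 - 6)*(-1))*(-44 - 76))**2 = ((-3*4 - 4*(-1))*(-120))**2 = ((-12 + 4)*(-120))**2 = (-8*(-120))**2 = 960**2 = 921600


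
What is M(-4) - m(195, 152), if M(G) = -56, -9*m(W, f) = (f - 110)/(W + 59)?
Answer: -21329/381 ≈ -55.982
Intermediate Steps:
m(W, f) = -(-110 + f)/(9*(59 + W)) (m(W, f) = -(f - 110)/(9*(W + 59)) = -(-110 + f)/(9*(59 + W)))
M(-4) - m(195, 152) = -56 - (110 - 1*152)/(9*(59 + 195)) = -56 - (110 - 152)/(9*254) = -56 - (-42)/(9*254) = -56 - 1*(-7/381) = -56 + 7/381 = -21329/381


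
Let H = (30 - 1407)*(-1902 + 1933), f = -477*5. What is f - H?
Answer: 40302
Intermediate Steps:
f = -2385
H = -42687 (H = -1377*31 = -42687)
f - H = -2385 - 1*(-42687) = -2385 + 42687 = 40302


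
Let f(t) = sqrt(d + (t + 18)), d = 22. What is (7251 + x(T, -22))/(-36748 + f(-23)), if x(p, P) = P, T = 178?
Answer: -265651292/1350415487 - 7229*sqrt(17)/1350415487 ≈ -0.19674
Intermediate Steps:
f(t) = sqrt(40 + t) (f(t) = sqrt(22 + (t + 18)) = sqrt(22 + (18 + t)) = sqrt(40 + t))
(7251 + x(T, -22))/(-36748 + f(-23)) = (7251 - 22)/(-36748 + sqrt(40 - 23)) = 7229/(-36748 + sqrt(17))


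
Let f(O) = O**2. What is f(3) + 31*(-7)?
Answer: -208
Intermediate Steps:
f(3) + 31*(-7) = 3**2 + 31*(-7) = 9 - 217 = -208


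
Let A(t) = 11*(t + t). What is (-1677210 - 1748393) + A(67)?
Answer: -3424129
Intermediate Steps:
A(t) = 22*t (A(t) = 11*(2*t) = 22*t)
(-1677210 - 1748393) + A(67) = (-1677210 - 1748393) + 22*67 = -3425603 + 1474 = -3424129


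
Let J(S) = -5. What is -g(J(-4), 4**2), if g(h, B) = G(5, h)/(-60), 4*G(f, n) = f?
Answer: 1/48 ≈ 0.020833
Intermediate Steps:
G(f, n) = f/4
g(h, B) = -1/48 (g(h, B) = ((1/4)*5)/(-60) = (5/4)*(-1/60) = -1/48)
-g(J(-4), 4**2) = -1*(-1/48) = 1/48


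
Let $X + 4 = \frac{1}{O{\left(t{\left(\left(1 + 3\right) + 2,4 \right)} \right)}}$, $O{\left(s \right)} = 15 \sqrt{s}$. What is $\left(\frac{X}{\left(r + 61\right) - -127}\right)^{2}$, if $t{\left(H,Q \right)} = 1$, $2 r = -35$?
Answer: $\frac{13924}{26163225} \approx 0.0005322$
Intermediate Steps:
$r = - \frac{35}{2}$ ($r = \frac{1}{2} \left(-35\right) = - \frac{35}{2} \approx -17.5$)
$X = - \frac{59}{15}$ ($X = -4 + \frac{1}{15 \sqrt{1}} = -4 + \frac{1}{15 \cdot 1} = -4 + \frac{1}{15} = - \frac{59}{15} \approx -3.9333$)
$\left(\frac{X}{\left(r + 61\right) - -127}\right)^{2} = \left(- \frac{59}{15 \left(\left(- \frac{35}{2} + 61\right) - -127\right)}\right)^{2} = \left(- \frac{59}{15 \left(\frac{87}{2} + 127\right)}\right)^{2} = \left(- \frac{59}{15 \cdot \frac{341}{2}}\right)^{2} = \left(\left(- \frac{59}{15}\right) \frac{2}{341}\right)^{2} = \left(- \frac{118}{5115}\right)^{2} = \frac{13924}{26163225}$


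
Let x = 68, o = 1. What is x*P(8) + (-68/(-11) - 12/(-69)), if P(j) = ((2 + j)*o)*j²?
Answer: 11012168/253 ≈ 43526.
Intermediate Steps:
P(j) = j²*(2 + j) (P(j) = ((2 + j)*1)*j² = (2 + j)*j² = j²*(2 + j))
x*P(8) + (-68/(-11) - 12/(-69)) = 68*(8²*(2 + 8)) + (-68/(-11) - 12/(-69)) = 68*(64*10) + (-68*(-1/11) - 12*(-1/69)) = 68*640 + (68/11 + 4/23) = 43520 + 1608/253 = 11012168/253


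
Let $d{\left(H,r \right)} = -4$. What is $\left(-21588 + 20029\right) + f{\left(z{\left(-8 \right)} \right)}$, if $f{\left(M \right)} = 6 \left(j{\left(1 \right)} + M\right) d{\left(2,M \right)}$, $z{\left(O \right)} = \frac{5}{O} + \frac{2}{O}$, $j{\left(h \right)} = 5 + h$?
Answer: $-1682$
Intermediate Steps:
$z{\left(O \right)} = \frac{7}{O}$
$f{\left(M \right)} = -144 - 24 M$ ($f{\left(M \right)} = 6 \left(\left(5 + 1\right) + M\right) \left(-4\right) = 6 \left(6 + M\right) \left(-4\right) = 6 \left(-24 - 4 M\right) = -144 - 24 M$)
$\left(-21588 + 20029\right) + f{\left(z{\left(-8 \right)} \right)} = \left(-21588 + 20029\right) - \left(144 + 24 \frac{7}{-8}\right) = -1559 - \left(144 + 24 \cdot 7 \left(- \frac{1}{8}\right)\right) = -1559 - 123 = -1682$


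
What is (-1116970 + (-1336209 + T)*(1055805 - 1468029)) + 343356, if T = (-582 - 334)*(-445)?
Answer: 382785898322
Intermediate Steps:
T = 407620 (T = -916*(-445) = 407620)
(-1116970 + (-1336209 + T)*(1055805 - 1468029)) + 343356 = (-1116970 + (-1336209 + 407620)*(1055805 - 1468029)) + 343356 = (-1116970 - 928589*(-412224)) + 343356 = (-1116970 + 382786671936) + 343356 = 382785554966 + 343356 = 382785898322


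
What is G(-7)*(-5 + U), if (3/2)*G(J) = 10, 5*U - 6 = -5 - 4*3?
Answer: -48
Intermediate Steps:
U = -11/5 (U = 6/5 + (-5 - 4*3)/5 = 6/5 + (-5 - 12)/5 = 6/5 + (⅕)*(-17) = 6/5 - 17/5 = -11/5 ≈ -2.2000)
G(J) = 20/3 (G(J) = (⅔)*10 = 20/3)
G(-7)*(-5 + U) = 20*(-5 - 11/5)/3 = (20/3)*(-36/5) = -48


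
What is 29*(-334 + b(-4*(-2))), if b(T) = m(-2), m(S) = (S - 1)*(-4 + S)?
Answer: -9164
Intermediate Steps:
m(S) = (-1 + S)*(-4 + S)
b(T) = 18 (b(T) = 4 + (-2)² - 5*(-2) = 4 + 4 + 10 = 18)
29*(-334 + b(-4*(-2))) = 29*(-334 + 18) = 29*(-316) = -9164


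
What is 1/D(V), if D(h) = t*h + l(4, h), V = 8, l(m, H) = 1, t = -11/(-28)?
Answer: 7/29 ≈ 0.24138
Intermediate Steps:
t = 11/28 (t = -11*(-1/28) = 11/28 ≈ 0.39286)
D(h) = 1 + 11*h/28 (D(h) = 11*h/28 + 1 = 1 + 11*h/28)
1/D(V) = 1/(1 + (11/28)*8) = 1/(1 + 22/7) = 1/(29/7) = 7/29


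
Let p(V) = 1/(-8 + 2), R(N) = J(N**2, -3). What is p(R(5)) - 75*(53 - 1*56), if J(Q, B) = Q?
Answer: 1349/6 ≈ 224.83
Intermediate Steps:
R(N) = N**2
p(V) = -1/6 (p(V) = 1/(-6) = -1/6)
p(R(5)) - 75*(53 - 1*56) = -1/6 - 75*(53 - 1*56) = -1/6 - 75*(53 - 56) = -1/6 - 75*(-3) = -1/6 + 225 = 1349/6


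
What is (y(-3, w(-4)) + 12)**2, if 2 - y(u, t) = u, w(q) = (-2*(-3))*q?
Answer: 289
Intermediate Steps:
w(q) = 6*q
y(u, t) = 2 - u
(y(-3, w(-4)) + 12)**2 = ((2 - 1*(-3)) + 12)**2 = ((2 + 3) + 12)**2 = (5 + 12)**2 = 17**2 = 289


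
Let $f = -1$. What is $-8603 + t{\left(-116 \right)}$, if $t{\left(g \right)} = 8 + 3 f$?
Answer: $-8598$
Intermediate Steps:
$t{\left(g \right)} = 5$ ($t{\left(g \right)} = 8 + 3 \left(-1\right) = 8 - 3 = 5$)
$-8603 + t{\left(-116 \right)} = -8603 + 5 = -8598$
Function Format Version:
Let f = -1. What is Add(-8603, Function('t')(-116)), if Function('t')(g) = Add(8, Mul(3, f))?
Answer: -8598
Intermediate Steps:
Function('t')(g) = 5 (Function('t')(g) = Add(8, Mul(3, -1)) = Add(8, -3) = 5)
Add(-8603, Function('t')(-116)) = Add(-8603, 5) = -8598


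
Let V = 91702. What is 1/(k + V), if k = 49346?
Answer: 1/141048 ≈ 7.0898e-6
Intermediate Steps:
1/(k + V) = 1/(49346 + 91702) = 1/141048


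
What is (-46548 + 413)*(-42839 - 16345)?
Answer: 2730453840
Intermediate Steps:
(-46548 + 413)*(-42839 - 16345) = -46135*(-59184) = 2730453840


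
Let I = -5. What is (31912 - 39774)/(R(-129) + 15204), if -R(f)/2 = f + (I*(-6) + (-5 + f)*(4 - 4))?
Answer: -3931/7701 ≈ -0.51045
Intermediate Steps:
R(f) = -60 - 2*f (R(f) = -2*(f + (-5*(-6) + (-5 + f)*(4 - 4))) = -2*(f + (30 + (-5 + f)*0)) = -2*(f + (30 + 0)) = -2*(f + 30) = -2*(30 + f) = -60 - 2*f)
(31912 - 39774)/(R(-129) + 15204) = (31912 - 39774)/((-60 - 2*(-129)) + 15204) = -7862/((-60 + 258) + 15204) = -7862/(198 + 15204) = -7862/15402 = -7862*1/15402 = -3931/7701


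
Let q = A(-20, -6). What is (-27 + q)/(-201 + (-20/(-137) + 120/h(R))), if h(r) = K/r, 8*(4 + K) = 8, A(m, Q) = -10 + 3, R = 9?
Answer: 4658/76837 ≈ 0.060622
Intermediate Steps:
A(m, Q) = -7
K = -3 (K = -4 + (1/8)*8 = -4 + 1 = -3)
q = -7
h(r) = -3/r
(-27 + q)/(-201 + (-20/(-137) + 120/h(R))) = (-27 - 7)/(-201 + (-20/(-137) + 120/((-3/9)))) = -34/(-201 + (-20*(-1/137) + 120/((-3*1/9)))) = -34/(-201 + (20/137 + 120/(-1/3))) = -34/(-201 + (20/137 + 120*(-3))) = -34/(-201 + (20/137 - 360)) = -34/(-201 - 49300/137) = -34/(-76837/137) = -34*(-137/76837) = 4658/76837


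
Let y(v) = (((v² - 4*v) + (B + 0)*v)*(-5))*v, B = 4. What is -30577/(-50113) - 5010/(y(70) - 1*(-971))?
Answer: 17553643621/28631711759 ≈ 0.61308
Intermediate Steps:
y(v) = -5*v³ (y(v) = (((v² - 4*v) + (4 + 0)*v)*(-5))*v = (((v² - 4*v) + 4*v)*(-5))*v = (v²*(-5))*v = (-5*v²)*v = -5*v³)
-30577/(-50113) - 5010/(y(70) - 1*(-971)) = -30577/(-50113) - 5010/(-5*70³ - 1*(-971)) = -30577*(-1/50113) - 5010/(-5*343000 + 971) = 30577/50113 - 5010/(-1715000 + 971) = 30577/50113 - 5010/(-1714029) = 30577/50113 - 5010*(-1/1714029) = 30577/50113 + 1670/571343 = 17553643621/28631711759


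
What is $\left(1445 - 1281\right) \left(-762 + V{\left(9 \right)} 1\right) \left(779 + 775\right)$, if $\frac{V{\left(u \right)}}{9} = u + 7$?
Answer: $-157501008$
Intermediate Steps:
$V{\left(u \right)} = 63 + 9 u$ ($V{\left(u \right)} = 9 \left(u + 7\right) = 9 \left(7 + u\right) = 63 + 9 u$)
$\left(1445 - 1281\right) \left(-762 + V{\left(9 \right)} 1\right) \left(779 + 775\right) = \left(1445 - 1281\right) \left(-762 + \left(63 + 9 \cdot 9\right) 1\right) \left(779 + 775\right) = 164 \left(-762 + \left(63 + 81\right) 1\right) 1554 = 164 \left(-762 + 144 \cdot 1\right) 1554 = 164 \left(-762 + 144\right) 1554 = 164 \left(\left(-618\right) 1554\right) = 164 \left(-960372\right) = -157501008$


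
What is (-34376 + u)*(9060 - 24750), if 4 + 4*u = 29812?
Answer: 422437560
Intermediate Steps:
u = 7452 (u = -1 + (¼)*29812 = -1 + 7453 = 7452)
(-34376 + u)*(9060 - 24750) = (-34376 + 7452)*(9060 - 24750) = -26924*(-15690) = 422437560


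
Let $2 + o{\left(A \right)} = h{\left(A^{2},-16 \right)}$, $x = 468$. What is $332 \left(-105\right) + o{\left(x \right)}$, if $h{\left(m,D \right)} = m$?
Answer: $184162$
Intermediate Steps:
$o{\left(A \right)} = -2 + A^{2}$
$332 \left(-105\right) + o{\left(x \right)} = 332 \left(-105\right) - \left(2 - 468^{2}\right) = -34860 + \left(-2 + 219024\right) = -34860 + 219022 = 184162$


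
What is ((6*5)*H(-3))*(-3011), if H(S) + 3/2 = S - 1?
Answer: 496815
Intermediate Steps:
H(S) = -5/2 + S (H(S) = -3/2 + (S - 1) = -3/2 + (-1 + S) = -5/2 + S)
((6*5)*H(-3))*(-3011) = ((6*5)*(-5/2 - 3))*(-3011) = (30*(-11/2))*(-3011) = -165*(-3011) = 496815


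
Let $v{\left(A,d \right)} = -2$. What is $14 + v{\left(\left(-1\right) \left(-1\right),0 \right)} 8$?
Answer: $-2$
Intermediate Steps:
$14 + v{\left(\left(-1\right) \left(-1\right),0 \right)} 8 = 14 - 16 = -2$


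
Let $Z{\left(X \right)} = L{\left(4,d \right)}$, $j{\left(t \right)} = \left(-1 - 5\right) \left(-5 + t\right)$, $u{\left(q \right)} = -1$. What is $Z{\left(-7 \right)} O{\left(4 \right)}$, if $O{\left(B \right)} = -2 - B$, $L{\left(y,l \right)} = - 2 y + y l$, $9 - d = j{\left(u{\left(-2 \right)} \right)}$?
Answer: $696$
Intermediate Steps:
$j{\left(t \right)} = 30 - 6 t$ ($j{\left(t \right)} = - 6 \left(-5 + t\right) = 30 - 6 t$)
$d = -27$ ($d = 9 - \left(30 - -6\right) = 9 - \left(30 + 6\right) = 9 - 36 = -27$)
$L{\left(y,l \right)} = - 2 y + l y$
$Z{\left(X \right)} = -116$ ($Z{\left(X \right)} = 4 \left(-2 - 27\right) = 4 \left(-29\right) = -116$)
$Z{\left(-7 \right)} O{\left(4 \right)} = - 116 \left(-2 - 4\right) = \left(-116\right) \left(-6\right) = 696$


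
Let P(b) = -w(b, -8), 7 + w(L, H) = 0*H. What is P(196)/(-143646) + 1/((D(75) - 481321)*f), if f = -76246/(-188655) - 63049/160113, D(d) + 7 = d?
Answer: -1798328522304901/7223324877141406638 ≈ -0.00024896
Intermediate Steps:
w(L, H) = -7 (w(L, H) = -7 + 0*H = -7 + 0 = -7)
D(d) = -7 + d
f = 104488901/10068706005 (f = -76246*(-1/188655) - 63049*1/160113 = 76246/188655 - 63049/160113 = 104488901/10068706005 ≈ 0.010378)
P(b) = 7 (P(b) = -1*(-7) = 7)
P(196)/(-143646) + 1/((D(75) - 481321)*f) = 7/(-143646) + 1/(((-7 + 75) - 481321)*(104488901/10068706005)) = 7*(-1/143646) + (10068706005/104488901)/(68 - 481321) = -7/143646 + (10068706005/104488901)/(-481253) = -7/143646 - 1/481253*10068706005/104488901 = -7/143646 - 10068706005/50285597072953 = -1798328522304901/7223324877141406638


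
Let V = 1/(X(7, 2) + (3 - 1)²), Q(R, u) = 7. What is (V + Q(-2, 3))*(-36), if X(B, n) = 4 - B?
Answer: -288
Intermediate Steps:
V = 1 (V = 1/((4 - 1*7) + (3 - 1)²) = 1/((4 - 7) + 2²) = 1/(-3 + 4) = 1/1 = 1)
(V + Q(-2, 3))*(-36) = (1 + 7)*(-36) = 8*(-36) = -288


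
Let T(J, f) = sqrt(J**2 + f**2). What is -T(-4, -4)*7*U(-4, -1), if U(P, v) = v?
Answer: 28*sqrt(2) ≈ 39.598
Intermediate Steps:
-T(-4, -4)*7*U(-4, -1) = -sqrt((-4)**2 + (-4)**2)*7*(-1) = -sqrt(16 + 16)*7*(-1) = -sqrt(32)*7*(-1) = -(4*sqrt(2))*7*(-1) = -28*sqrt(2)*(-1) = -(-28)*sqrt(2) = 28*sqrt(2)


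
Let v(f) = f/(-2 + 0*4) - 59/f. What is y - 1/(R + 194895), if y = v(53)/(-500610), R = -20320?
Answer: 91583273/1852752603900 ≈ 4.9431e-5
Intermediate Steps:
v(f) = -59/f - f/2 (v(f) = f/(-2 + 0) - 59/f = f/(-2) - 59/f = f*(-1/2) - 59/f = -f/2 - 59/f = -59/f - f/2)
y = 2927/53064660 (y = (-59/53 - 1/2*53)/(-500610) = (-59*1/53 - 53/2)*(-1/500610) = (-59/53 - 53/2)*(-1/500610) = -2927/106*(-1/500610) = 2927/53064660 ≈ 5.5159e-5)
y - 1/(R + 194895) = 2927/53064660 - 1/(-20320 + 194895) = 2927/53064660 - 1/174575 = 91583273/1852752603900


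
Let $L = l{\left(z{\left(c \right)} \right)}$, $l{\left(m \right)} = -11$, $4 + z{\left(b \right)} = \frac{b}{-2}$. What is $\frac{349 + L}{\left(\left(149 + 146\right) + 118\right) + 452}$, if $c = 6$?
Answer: $\frac{338}{865} \approx 0.39075$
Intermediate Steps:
$z{\left(b \right)} = -4 - \frac{b}{2}$ ($z{\left(b \right)} = -4 + \frac{b}{-2} = -4 + b \left(- \frac{1}{2}\right) = -4 - \frac{b}{2}$)
$L = -11$
$\frac{349 + L}{\left(\left(149 + 146\right) + 118\right) + 452} = \frac{349 - 11}{\left(\left(149 + 146\right) + 118\right) + 452} = \frac{338}{\left(295 + 118\right) + 452} = \frac{338}{413 + 452} = \frac{338}{865}$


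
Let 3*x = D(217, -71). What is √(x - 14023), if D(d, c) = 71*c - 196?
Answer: I*√141918/3 ≈ 125.57*I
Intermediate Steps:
D(d, c) = -196 + 71*c
x = -5237/3 (x = (-196 + 71*(-71))/3 = (-196 - 5041)/3 = (⅓)*(-5237) = -5237/3 ≈ -1745.7)
√(x - 14023) = √(-5237/3 - 14023) = √(-47306/3) = I*√141918/3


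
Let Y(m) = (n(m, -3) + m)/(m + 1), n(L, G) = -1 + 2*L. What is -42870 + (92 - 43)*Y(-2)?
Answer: -42527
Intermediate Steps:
Y(m) = (-1 + 3*m)/(1 + m) (Y(m) = ((-1 + 2*m) + m)/(m + 1) = (-1 + 3*m)/(1 + m))
-42870 + (92 - 43)*Y(-2) = -42870 + (92 - 43)*((-1 + 3*(-2))/(1 - 2)) = -42870 + 49*((-1 - 6)/(-1)) = -42870 + 49*(-1*(-7)) = -42870 + 49*7 = -42870 + 343 = -42527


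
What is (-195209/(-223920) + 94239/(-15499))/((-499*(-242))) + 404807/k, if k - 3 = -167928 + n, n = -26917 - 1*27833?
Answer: -11310440879937424537/6221465214857560800 ≈ -1.8180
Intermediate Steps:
n = -54750 (n = -26917 - 27833 = -54750)
k = -222675 (k = 3 + (-167928 - 54750) = 3 - 222678 = -222675)
(-195209/(-223920) + 94239/(-15499))/((-499*(-242))) + 404807/k = (-195209/(-223920) + 94239/(-15499))/((-499*(-242))) + 404807/(-222675) = (-195209*(-1/223920) + 94239*(-1/15499))/120758 + 404807*(-1/222675) = (195209/223920 - 94239/15499)*(1/120758) - 404807/222675 = -18076452589/3470536080*1/120758 - 404807/222675 = -18076452589/419094995948640 - 404807/222675 = -11310440879937424537/6221465214857560800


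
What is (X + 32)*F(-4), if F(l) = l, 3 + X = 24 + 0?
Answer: -212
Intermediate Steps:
X = 21 (X = -3 + (24 + 0) = -3 + 24 = 21)
(X + 32)*F(-4) = (21 + 32)*(-4) = 53*(-4) = -212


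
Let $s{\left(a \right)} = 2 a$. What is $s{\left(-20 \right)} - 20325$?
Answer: $-20365$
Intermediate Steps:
$s{\left(-20 \right)} - 20325 = 2 \left(-20\right) - 20325 = -40 - 20325 = -20365$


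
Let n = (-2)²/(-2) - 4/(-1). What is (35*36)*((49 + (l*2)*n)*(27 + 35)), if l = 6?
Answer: 5702760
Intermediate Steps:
n = 2 (n = 4*(-½) - 4*(-1) = -2 + 4 = 2)
(35*36)*((49 + (l*2)*n)*(27 + 35)) = (35*36)*((49 + (6*2)*2)*(27 + 35)) = 1260*((49 + 12*2)*62) = 1260*((49 + 24)*62) = 1260*(73*62) = 1260*4526 = 5702760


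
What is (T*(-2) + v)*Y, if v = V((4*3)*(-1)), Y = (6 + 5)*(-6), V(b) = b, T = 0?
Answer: 792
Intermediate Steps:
Y = -66 (Y = 11*(-6) = -66)
v = -12 (v = (4*3)*(-1) = 12*(-1) = -12)
(T*(-2) + v)*Y = (0*(-2) - 12)*(-66) = (0 - 12)*(-66) = -12*(-66) = 792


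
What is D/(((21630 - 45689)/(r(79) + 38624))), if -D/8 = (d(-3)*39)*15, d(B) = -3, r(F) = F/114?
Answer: -10303523100/457121 ≈ -22540.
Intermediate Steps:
r(F) = F/114 (r(F) = F*(1/114) = F/114)
D = 14040 (D = -8*(-3*39)*15 = -(-936)*15 = -8*(-1755) = 14040)
D/(((21630 - 45689)/(r(79) + 38624))) = 14040/(((21630 - 45689)/((1/114)*79 + 38624))) = 14040/((-24059/(79/114 + 38624))) = 14040/((-24059/4403215/114)) = 14040/((-24059*114/4403215)) = 14040/(-2742726/4403215) = 14040*(-4403215/2742726) = -10303523100/457121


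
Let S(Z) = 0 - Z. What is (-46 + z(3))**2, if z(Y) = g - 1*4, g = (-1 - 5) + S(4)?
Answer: 3600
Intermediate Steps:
S(Z) = -Z
g = -10 (g = (-1 - 5) - 1*4 = -6 - 4 = -10)
z(Y) = -14 (z(Y) = -10 - 1*4 = -10 - 4 = -14)
(-46 + z(3))**2 = (-46 - 14)**2 = (-60)**2 = 3600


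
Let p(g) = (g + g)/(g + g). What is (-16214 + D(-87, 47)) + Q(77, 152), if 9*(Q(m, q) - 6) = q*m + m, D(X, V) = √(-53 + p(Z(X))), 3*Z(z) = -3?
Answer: -14899 + 2*I*√13 ≈ -14899.0 + 7.2111*I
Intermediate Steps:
Z(z) = -1 (Z(z) = (⅓)*(-3) = -1)
p(g) = 1 (p(g) = (2*g)/((2*g)) = (2*g)*(1/(2*g)) = 1)
D(X, V) = 2*I*√13 (D(X, V) = √(-53 + 1) = √(-52) = 2*I*√13)
Q(m, q) = 6 + m/9 + m*q/9 (Q(m, q) = 6 + (q*m + m)/9 = 6 + (m*q + m)/9 = 6 + (m + m*q)/9 = 6 + (m/9 + m*q/9) = 6 + m/9 + m*q/9)
(-16214 + D(-87, 47)) + Q(77, 152) = (-16214 + 2*I*√13) + (6 + (⅑)*77 + (⅑)*77*152) = (-16214 + 2*I*√13) + (6 + 77/9 + 11704/9) = (-16214 + 2*I*√13) + 1315 = -14899 + 2*I*√13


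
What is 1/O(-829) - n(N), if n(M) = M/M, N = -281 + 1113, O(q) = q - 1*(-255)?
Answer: -575/574 ≈ -1.0017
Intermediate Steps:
O(q) = 255 + q (O(q) = q + 255 = 255 + q)
N = 832
n(M) = 1
1/O(-829) - n(N) = 1/(255 - 829) - 1*1 = 1/(-574) - 1 = -1/574 - 1 = -575/574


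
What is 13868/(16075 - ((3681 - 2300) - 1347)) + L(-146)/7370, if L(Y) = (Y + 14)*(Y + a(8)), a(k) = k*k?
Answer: 12537952/5373735 ≈ 2.3332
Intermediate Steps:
a(k) = k**2
L(Y) = (14 + Y)*(64 + Y) (L(Y) = (Y + 14)*(Y + 8**2) = (14 + Y)*(Y + 64) = (14 + Y)*(64 + Y))
13868/(16075 - ((3681 - 2300) - 1347)) + L(-146)/7370 = 13868/(16075 - ((3681 - 2300) - 1347)) + (896 + (-146)**2 + 78*(-146))/7370 = 13868/(16075 - (1381 - 1347)) + (896 + 21316 - 11388)*(1/7370) = 13868/(16075 - 1*34) + 10824*(1/7370) = 13868/(16075 - 34) + 492/335 = 13868/16041 + 492/335 = 12537952/5373735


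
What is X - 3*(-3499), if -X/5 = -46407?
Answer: 242532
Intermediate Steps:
X = 232035 (X = -5*(-46407) = 232035)
X - 3*(-3499) = 232035 - 3*(-3499) = 232035 + 10497 = 242532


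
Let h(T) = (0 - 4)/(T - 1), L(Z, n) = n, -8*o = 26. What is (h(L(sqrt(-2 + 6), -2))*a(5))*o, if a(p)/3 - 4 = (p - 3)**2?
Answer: -104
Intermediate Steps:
o = -13/4 (o = -1/8*26 = -13/4 ≈ -3.2500)
a(p) = 12 + 3*(-3 + p)**2 (a(p) = 12 + 3*(p - 3)**2 = 12 + 3*(-3 + p)**2)
h(T) = -4/(-1 + T)
(h(L(sqrt(-2 + 6), -2))*a(5))*o = ((-4/(-1 - 2))*(12 + 3*(-3 + 5)**2))*(-13/4) = ((-4/(-3))*(12 + 3*2**2))*(-13/4) = ((-4*(-1/3))*(12 + 3*4))*(-13/4) = (4*(12 + 12)/3)*(-13/4) = ((4/3)*24)*(-13/4) = 32*(-13/4) = -104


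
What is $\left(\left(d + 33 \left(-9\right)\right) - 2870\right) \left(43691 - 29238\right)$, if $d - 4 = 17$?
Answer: $-45469138$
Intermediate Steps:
$d = 21$ ($d = 4 + 17 = 21$)
$\left(\left(d + 33 \left(-9\right)\right) - 2870\right) \left(43691 - 29238\right) = \left(\left(21 + 33 \left(-9\right)\right) - 2870\right) \left(43691 - 29238\right) = \left(\left(21 - 297\right) - 2870\right) 14453 = \left(-276 - 2870\right) 14453 = \left(-3146\right) 14453 = -45469138$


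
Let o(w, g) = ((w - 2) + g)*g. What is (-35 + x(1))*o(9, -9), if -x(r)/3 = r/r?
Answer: -684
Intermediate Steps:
o(w, g) = g*(-2 + g + w) (o(w, g) = ((-2 + w) + g)*g = (-2 + g + w)*g = g*(-2 + g + w))
x(r) = -3 (x(r) = -3*r/r = -3*1 = -3)
(-35 + x(1))*o(9, -9) = (-35 - 3)*(-9*(-2 - 9 + 9)) = -(-342)*(-2) = -38*18 = -684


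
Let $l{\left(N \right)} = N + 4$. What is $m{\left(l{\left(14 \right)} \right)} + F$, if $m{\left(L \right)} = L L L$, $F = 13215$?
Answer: $19047$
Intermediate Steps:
$l{\left(N \right)} = 4 + N$
$m{\left(L \right)} = L^{3}$ ($m{\left(L \right)} = L^{2} L = L^{3}$)
$m{\left(l{\left(14 \right)} \right)} + F = \left(4 + 14\right)^{3} + 13215 = 18^{3} + 13215 = 5832 + 13215 = 19047$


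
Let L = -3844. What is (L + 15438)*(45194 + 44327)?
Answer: 1037906474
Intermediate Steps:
(L + 15438)*(45194 + 44327) = (-3844 + 15438)*(45194 + 44327) = 11594*89521 = 1037906474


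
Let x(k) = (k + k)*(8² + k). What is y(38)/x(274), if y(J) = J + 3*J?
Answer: 19/23153 ≈ 0.00082063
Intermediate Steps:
x(k) = 2*k*(64 + k) (x(k) = (2*k)*(64 + k) = 2*k*(64 + k))
y(J) = 4*J
y(38)/x(274) = (4*38)/((2*274*(64 + 274))) = 152/((2*274*338)) = 152/185224 = 152*(1/185224) = 19/23153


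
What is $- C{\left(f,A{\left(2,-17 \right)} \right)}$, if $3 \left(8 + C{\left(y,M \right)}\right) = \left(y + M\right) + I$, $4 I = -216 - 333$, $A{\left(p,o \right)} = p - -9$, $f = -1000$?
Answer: $\frac{4601}{12} \approx 383.42$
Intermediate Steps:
$A{\left(p,o \right)} = 9 + p$ ($A{\left(p,o \right)} = p + 9 = 9 + p$)
$I = - \frac{549}{4}$ ($I = \frac{-216 - 333}{4} = \frac{1}{4} \left(-549\right) = - \frac{549}{4} \approx -137.25$)
$C{\left(y,M \right)} = - \frac{215}{4} + \frac{M}{3} + \frac{y}{3}$ ($C{\left(y,M \right)} = -8 + \frac{\left(y + M\right) - \frac{549}{4}}{3} = -8 + \frac{\left(M + y\right) - \frac{549}{4}}{3} = -8 + \frac{- \frac{549}{4} + M + y}{3} = -8 + \left(- \frac{183}{4} + \frac{M}{3} + \frac{y}{3}\right) = - \frac{215}{4} + \frac{M}{3} + \frac{y}{3}$)
$- C{\left(f,A{\left(2,-17 \right)} \right)} = - (- \frac{215}{4} + \frac{9 + 2}{3} + \frac{1}{3} \left(-1000\right)) = - (- \frac{215}{4} + \frac{1}{3} \cdot 11 - \frac{1000}{3}) = - (- \frac{215}{4} + \frac{11}{3} - \frac{1000}{3}) = \left(-1\right) \left(- \frac{4601}{12}\right) = \frac{4601}{12}$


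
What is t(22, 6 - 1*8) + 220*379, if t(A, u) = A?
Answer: 83402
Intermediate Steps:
t(22, 6 - 1*8) + 220*379 = 22 + 220*379 = 22 + 83380 = 83402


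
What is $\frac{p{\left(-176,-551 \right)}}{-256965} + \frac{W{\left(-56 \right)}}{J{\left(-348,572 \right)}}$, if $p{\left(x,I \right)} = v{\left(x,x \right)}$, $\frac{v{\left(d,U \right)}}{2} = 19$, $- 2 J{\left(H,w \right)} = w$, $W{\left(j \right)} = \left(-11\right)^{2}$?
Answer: $- \frac{2827603}{6681090} \approx -0.42322$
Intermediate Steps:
$W{\left(j \right)} = 121$
$J{\left(H,w \right)} = - \frac{w}{2}$
$v{\left(d,U \right)} = 38$ ($v{\left(d,U \right)} = 2 \cdot 19 = 38$)
$p{\left(x,I \right)} = 38$
$\frac{p{\left(-176,-551 \right)}}{-256965} + \frac{W{\left(-56 \right)}}{J{\left(-348,572 \right)}} = \frac{38}{-256965} + \frac{121}{\left(- \frac{1}{2}\right) 572} = 38 \left(- \frac{1}{256965}\right) + \frac{121}{-286} = - \frac{38}{256965} + 121 \left(- \frac{1}{286}\right) = - \frac{38}{256965} - \frac{11}{26} = - \frac{2827603}{6681090}$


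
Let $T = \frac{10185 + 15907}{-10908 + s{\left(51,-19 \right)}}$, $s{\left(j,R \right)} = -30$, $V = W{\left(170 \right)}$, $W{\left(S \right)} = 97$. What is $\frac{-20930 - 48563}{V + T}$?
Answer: $- \frac{380057217}{517447} \approx -734.49$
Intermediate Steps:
$V = 97$
$T = - \frac{13046}{5469}$ ($T = \frac{10185 + 15907}{-10908 - 30} = \frac{26092}{-10938} = 26092 \left(- \frac{1}{10938}\right) = - \frac{13046}{5469} \approx -2.3854$)
$\frac{-20930 - 48563}{V + T} = \frac{-20930 - 48563}{97 - \frac{13046}{5469}} = - \frac{69493}{\frac{517447}{5469}} = \left(-69493\right) \frac{5469}{517447} = - \frac{380057217}{517447}$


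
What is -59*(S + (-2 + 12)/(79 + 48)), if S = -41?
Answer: 306623/127 ≈ 2414.4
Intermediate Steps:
-59*(S + (-2 + 12)/(79 + 48)) = -59*(-41 + (-2 + 12)/(79 + 48)) = -59*(-41 + 10/127) = -59*(-5197/127) = 306623/127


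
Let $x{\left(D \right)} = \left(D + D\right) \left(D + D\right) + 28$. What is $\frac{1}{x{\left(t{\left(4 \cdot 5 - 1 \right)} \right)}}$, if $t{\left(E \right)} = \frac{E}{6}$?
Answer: $\frac{9}{613} \approx 0.014682$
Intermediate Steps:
$t{\left(E \right)} = \frac{E}{6}$ ($t{\left(E \right)} = E \frac{1}{6} = \frac{E}{6}$)
$x{\left(D \right)} = 28 + 4 D^{2}$ ($x{\left(D \right)} = 2 D 2 D + 28 = 4 D^{2} + 28 = 28 + 4 D^{2}$)
$\frac{1}{x{\left(t{\left(4 \cdot 5 - 1 \right)} \right)}} = \frac{1}{28 + 4 \left(\frac{4 \cdot 5 - 1}{6}\right)^{2}} = \frac{1}{28 + 4 \left(\frac{20 - 1}{6}\right)^{2}} = \frac{1}{28 + 4 \left(\frac{1}{6} \cdot 19\right)^{2}} = \frac{1}{28 + 4 \left(\frac{19}{6}\right)^{2}} = \frac{1}{28 + 4 \cdot \frac{361}{36}} = \frac{1}{28 + \frac{361}{9}} = \frac{1}{\frac{613}{9}} = \frac{9}{613}$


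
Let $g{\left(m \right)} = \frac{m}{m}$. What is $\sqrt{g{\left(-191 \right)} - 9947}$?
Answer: $i \sqrt{9946} \approx 99.73 i$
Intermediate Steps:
$g{\left(m \right)} = 1$
$\sqrt{g{\left(-191 \right)} - 9947} = \sqrt{1 - 9947} = \sqrt{-9946} = i \sqrt{9946}$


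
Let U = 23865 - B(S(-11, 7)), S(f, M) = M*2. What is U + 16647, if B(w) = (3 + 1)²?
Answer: 40496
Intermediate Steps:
S(f, M) = 2*M
B(w) = 16 (B(w) = 4² = 16)
U = 23849 (U = 23865 - 1*16 = 23865 - 16 = 23849)
U + 16647 = 23849 + 16647 = 40496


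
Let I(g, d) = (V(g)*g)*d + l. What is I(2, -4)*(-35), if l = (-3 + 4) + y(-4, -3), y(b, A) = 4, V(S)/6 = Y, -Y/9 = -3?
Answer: 45185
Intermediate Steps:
Y = 27 (Y = -9*(-3) = 27)
V(S) = 162 (V(S) = 6*27 = 162)
l = 5 (l = (-3 + 4) + 4 = 1 + 4 = 5)
I(g, d) = 5 + 162*d*g (I(g, d) = (162*g)*d + 5 = 162*d*g + 5 = 5 + 162*d*g)
I(2, -4)*(-35) = (5 + 162*(-4)*2)*(-35) = (5 - 1296)*(-35) = -1291*(-35) = 45185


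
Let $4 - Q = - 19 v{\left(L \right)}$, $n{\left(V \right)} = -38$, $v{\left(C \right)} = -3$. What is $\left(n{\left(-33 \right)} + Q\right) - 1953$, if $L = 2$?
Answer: $-2044$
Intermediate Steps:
$Q = -53$ ($Q = 4 - \left(-19\right) \left(-3\right) = 4 - 57 = -53$)
$\left(n{\left(-33 \right)} + Q\right) - 1953 = \left(-38 - 53\right) - 1953 = -91 - 1953 = -2044$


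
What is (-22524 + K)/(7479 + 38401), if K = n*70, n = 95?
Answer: -7937/22940 ≈ -0.34599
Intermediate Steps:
K = 6650 (K = 95*70 = 6650)
(-22524 + K)/(7479 + 38401) = (-22524 + 6650)/(7479 + 38401) = -15874/45880 = -15874*1/45880 = -7937/22940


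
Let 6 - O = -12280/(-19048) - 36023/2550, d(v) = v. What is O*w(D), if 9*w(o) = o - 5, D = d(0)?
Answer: -6957989/642870 ≈ -10.823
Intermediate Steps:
D = 0
w(o) = -5/9 + o/9 (w(o) = (o - 5)/9 = (-5 + o)/9 = -5/9 + o/9)
O = 6957989/357150 (O = 6 - (-12280/(-19048) - 36023/2550) = 6 - (-12280*(-1/19048) - 36023*1/2550) = 6 - (1535/2381 - 2119/150) = 6 - 1*(-4815089/357150) = 6 + 4815089/357150 = 6957989/357150 ≈ 19.482)
O*w(D) = 6957989*(-5/9 + (⅑)*0)/357150 = 6957989*(-5/9 + 0)/357150 = (6957989/357150)*(-5/9) = -6957989/642870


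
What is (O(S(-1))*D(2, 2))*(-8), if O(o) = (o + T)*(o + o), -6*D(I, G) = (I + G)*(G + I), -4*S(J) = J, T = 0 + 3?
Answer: 104/3 ≈ 34.667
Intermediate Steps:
T = 3
S(J) = -J/4
D(I, G) = -(G + I)**2/6 (D(I, G) = -(I + G)*(G + I)/6 = -(G + I)*(G + I)/6 = -(G + I)**2/6)
O(o) = 2*o*(3 + o) (O(o) = (o + 3)*(o + o) = (3 + o)*(2*o) = 2*o*(3 + o))
(O(S(-1))*D(2, 2))*(-8) = ((2*(-1/4*(-1))*(3 - 1/4*(-1)))*(-(2 + 2)**2/6))*(-8) = ((2*(1/4)*(3 + 1/4))*(-1/6*4**2))*(-8) = ((2*(1/4)*(13/4))*(-1/6*16))*(-8) = ((13/8)*(-8/3))*(-8) = -13/3*(-8) = 104/3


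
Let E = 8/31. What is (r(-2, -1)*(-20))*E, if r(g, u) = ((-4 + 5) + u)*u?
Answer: 0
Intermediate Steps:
r(g, u) = u*(1 + u) (r(g, u) = (1 + u)*u = u*(1 + u))
E = 8/31 (E = 8*(1/31) = 8/31 ≈ 0.25806)
(r(-2, -1)*(-20))*E = (-(1 - 1)*(-20))*(8/31) = (-1*0*(-20))*(8/31) = (0*(-20))*(8/31) = 0*(8/31) = 0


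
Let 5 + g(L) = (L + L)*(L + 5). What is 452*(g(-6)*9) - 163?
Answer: 28313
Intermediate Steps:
g(L) = -5 + 2*L*(5 + L) (g(L) = -5 + (L + L)*(L + 5) = -5 + (2*L)*(5 + L) = -5 + 2*L*(5 + L))
452*(g(-6)*9) - 163 = 452*((-5 + 2*(-6)² + 10*(-6))*9) - 163 = 452*((-5 + 2*36 - 60)*9) - 163 = 452*((-5 + 72 - 60)*9) - 163 = 452*(7*9) - 163 = 452*63 - 163 = 28476 - 163 = 28313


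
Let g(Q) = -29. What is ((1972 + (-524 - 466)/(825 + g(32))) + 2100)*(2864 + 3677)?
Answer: 10597473101/398 ≈ 2.6627e+7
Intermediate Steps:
((1972 + (-524 - 466)/(825 + g(32))) + 2100)*(2864 + 3677) = ((1972 + (-524 - 466)/(825 - 29)) + 2100)*(2864 + 3677) = ((1972 - 990/796) + 2100)*6541 = ((1972 - 990*1/796) + 2100)*6541 = ((1972 - 495/398) + 2100)*6541 = (784361/398 + 2100)*6541 = (1620161/398)*6541 = 10597473101/398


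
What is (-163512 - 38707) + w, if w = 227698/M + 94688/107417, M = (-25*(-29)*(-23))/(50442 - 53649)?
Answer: -283769895249963/1791178475 ≈ -1.5843e+5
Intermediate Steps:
M = 16675/3207 (M = (725*(-23))/(-3207) = -16675*(-1/3207) = 16675/3207 ≈ 5.1996)
w = 78440424786062/1791178475 (w = 227698/(16675/3207) + 94688/107417 = 227698*(3207/16675) + 94688*(1/107417) = 730227486/16675 + 94688/107417 = 78440424786062/1791178475 ≈ 43793.)
(-163512 - 38707) + w = (-163512 - 38707) + 78440424786062/1791178475 = -202219 + 78440424786062/1791178475 = -283769895249963/1791178475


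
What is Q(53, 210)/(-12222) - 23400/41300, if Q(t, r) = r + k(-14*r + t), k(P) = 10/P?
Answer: -607646804/1040904963 ≈ -0.58377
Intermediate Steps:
Q(t, r) = r + 10/(t - 14*r) (Q(t, r) = r + 10/(-14*r + t) = r + 10/(t - 14*r))
Q(53, 210)/(-12222) - 23400/41300 = (210 - 10/(-1*53 + 14*210))/(-12222) - 23400/41300 = (210 - 10/(-53 + 2940))*(-1/12222) - 23400*1/41300 = (210 - 10/2887)*(-1/12222) - 234/413 = (606260/2887)*(-1/12222) - 234/413 = -303130/17642457 - 234/413 = -607646804/1040904963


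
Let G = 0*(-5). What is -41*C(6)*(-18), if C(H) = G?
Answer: 0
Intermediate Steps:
G = 0
C(H) = 0
-41*C(6)*(-18) = -41*0*(-18) = 0*(-18) = 0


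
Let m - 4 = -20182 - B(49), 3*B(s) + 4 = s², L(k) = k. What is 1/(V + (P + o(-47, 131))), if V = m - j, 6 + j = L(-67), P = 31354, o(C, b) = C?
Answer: 1/10403 ≈ 9.6126e-5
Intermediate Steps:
B(s) = -4/3 + s²/3
m = -20977 (m = 4 + (-20182 - (-4/3 + (⅓)*49²)) = 4 + (-20182 - (-4/3 + (⅓)*2401)) = 4 + (-20182 - (-4/3 + 2401/3)) = 4 + (-20182 - 1*799) = 4 + (-20182 - 799) = 4 - 20981 = -20977)
j = -73 (j = -6 - 67 = -73)
V = -20904 (V = -20977 - 1*(-73) = -20977 + 73 = -20904)
1/(V + (P + o(-47, 131))) = 1/(-20904 + (31354 - 47)) = 1/(-20904 + 31307) = 1/10403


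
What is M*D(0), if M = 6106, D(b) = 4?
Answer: 24424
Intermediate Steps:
M*D(0) = 6106*4 = 24424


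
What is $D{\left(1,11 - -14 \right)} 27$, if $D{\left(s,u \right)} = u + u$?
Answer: $1350$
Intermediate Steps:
$D{\left(s,u \right)} = 2 u$
$D{\left(1,11 - -14 \right)} 27 = 2 \left(11 - -14\right) 27 = 2 \left(11 + 14\right) 27 = 2 \cdot 25 \cdot 27 = 50 \cdot 27 = 1350$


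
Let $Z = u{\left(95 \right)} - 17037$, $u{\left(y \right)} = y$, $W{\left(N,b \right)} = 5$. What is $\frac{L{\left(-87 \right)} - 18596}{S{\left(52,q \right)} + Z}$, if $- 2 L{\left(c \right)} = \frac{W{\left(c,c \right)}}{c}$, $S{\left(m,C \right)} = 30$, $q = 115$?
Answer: $\frac{3235699}{2942688} \approx 1.0996$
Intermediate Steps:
$L{\left(c \right)} = - \frac{5}{2 c}$ ($L{\left(c \right)} = - \frac{5 \frac{1}{c}}{2} = - \frac{5}{2 c}$)
$Z = -16942$ ($Z = 95 - 17037 = -16942$)
$\frac{L{\left(-87 \right)} - 18596}{S{\left(52,q \right)} + Z} = \frac{- \frac{5}{2 \left(-87\right)} - 18596}{30 - 16942} = \frac{\left(- \frac{5}{2}\right) \left(- \frac{1}{87}\right) - 18596}{-16912} = \left(\frac{5}{174} - 18596\right) \left(- \frac{1}{16912}\right) = \left(- \frac{3235699}{174}\right) \left(- \frac{1}{16912}\right) = \frac{3235699}{2942688}$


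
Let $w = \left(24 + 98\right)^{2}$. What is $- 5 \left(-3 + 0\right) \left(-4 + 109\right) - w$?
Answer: $-13309$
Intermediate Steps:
$w = 14884$ ($w = 122^{2} = 14884$)
$- 5 \left(-3 + 0\right) \left(-4 + 109\right) - w = - 5 \left(-3 + 0\right) \left(-4 + 109\right) - 14884 = \left(-5\right) \left(-3\right) 105 - 14884 = 15 \cdot 105 - 14884 = 1575 - 14884 = -13309$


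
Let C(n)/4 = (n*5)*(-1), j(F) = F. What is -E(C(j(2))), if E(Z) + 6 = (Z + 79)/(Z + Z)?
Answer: 519/80 ≈ 6.4875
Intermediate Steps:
C(n) = -20*n (C(n) = 4*((n*5)*(-1)) = 4*((5*n)*(-1)) = 4*(-5*n) = -20*n)
E(Z) = -6 + (79 + Z)/(2*Z) (E(Z) = -6 + (Z + 79)/(Z + Z) = -6 + (79 + Z)/((2*Z)) = -6 + (79 + Z)*(1/(2*Z)) = -6 + (79 + Z)/(2*Z))
-E(C(j(2))) = -(79 - (-220)*2)/(2*((-20*2))) = -(79 - 11*(-40))/(2*(-40)) = -(-1)*(79 + 440)/(2*40) = -(-1)*519/(2*40) = -1*(-519/80) = 519/80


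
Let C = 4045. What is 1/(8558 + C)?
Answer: 1/12603 ≈ 7.9346e-5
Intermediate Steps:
1/(8558 + C) = 1/(8558 + 4045) = 1/12603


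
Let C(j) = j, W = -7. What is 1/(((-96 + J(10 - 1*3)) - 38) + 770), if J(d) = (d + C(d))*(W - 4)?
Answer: 1/482 ≈ 0.0020747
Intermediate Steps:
J(d) = -22*d (J(d) = (d + d)*(-7 - 4) = (2*d)*(-11) = -22*d)
1/(((-96 + J(10 - 1*3)) - 38) + 770) = 1/(((-96 - 22*(10 - 1*3)) - 38) + 770) = 1/(((-96 - 22*(10 - 3)) - 38) + 770) = 1/(((-96 - 22*7) - 38) + 770) = 1/(((-96 - 154) - 38) + 770) = 1/((-250 - 38) + 770) = 1/(-288 + 770) = 1/482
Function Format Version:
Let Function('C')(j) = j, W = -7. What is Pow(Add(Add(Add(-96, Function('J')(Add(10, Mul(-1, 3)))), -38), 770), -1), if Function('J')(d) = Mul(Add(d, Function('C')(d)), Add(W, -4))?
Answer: Rational(1, 482) ≈ 0.0020747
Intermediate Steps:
Function('J')(d) = Mul(-22, d) (Function('J')(d) = Mul(Add(d, d), Add(-7, -4)) = Mul(Mul(2, d), -11) = Mul(-22, d))
Pow(Add(Add(Add(-96, Function('J')(Add(10, Mul(-1, 3)))), -38), 770), -1) = Pow(Add(Add(Add(-96, Mul(-22, Add(10, Mul(-1, 3)))), -38), 770), -1) = Pow(Add(Add(Add(-96, Mul(-22, Add(10, -3))), -38), 770), -1) = Pow(Add(Add(Add(-96, Mul(-22, 7)), -38), 770), -1) = Pow(Add(Add(Add(-96, -154), -38), 770), -1) = Pow(Add(Add(-250, -38), 770), -1) = Pow(Add(-288, 770), -1) = Pow(482, -1) = Rational(1, 482)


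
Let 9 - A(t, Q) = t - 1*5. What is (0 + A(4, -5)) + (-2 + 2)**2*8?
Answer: 10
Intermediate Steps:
A(t, Q) = 14 - t (A(t, Q) = 9 - (t - 1*5) = 9 - (t - 5) = 9 - (-5 + t) = 9 + (5 - t) = 14 - t)
(0 + A(4, -5)) + (-2 + 2)**2*8 = (0 + (14 - 1*4)) + (-2 + 2)**2*8 = (0 + (14 - 4)) + 0**2*8 = (0 + 10) + 0*8 = 10 + 0 = 10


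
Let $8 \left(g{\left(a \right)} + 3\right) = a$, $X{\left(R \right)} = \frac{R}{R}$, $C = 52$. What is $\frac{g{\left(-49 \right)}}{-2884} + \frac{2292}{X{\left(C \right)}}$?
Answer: $\frac{52881097}{23072} \approx 2292.0$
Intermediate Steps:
$X{\left(R \right)} = 1$
$g{\left(a \right)} = -3 + \frac{a}{8}$
$\frac{g{\left(-49 \right)}}{-2884} + \frac{2292}{X{\left(C \right)}} = \frac{-3 + \frac{1}{8} \left(-49\right)}{-2884} + \frac{2292}{1} = \left(-3 - \frac{49}{8}\right) \left(- \frac{1}{2884}\right) + 2292 \cdot 1 = \left(- \frac{73}{8}\right) \left(- \frac{1}{2884}\right) + 2292 = \frac{73}{23072} + 2292 = \frac{52881097}{23072}$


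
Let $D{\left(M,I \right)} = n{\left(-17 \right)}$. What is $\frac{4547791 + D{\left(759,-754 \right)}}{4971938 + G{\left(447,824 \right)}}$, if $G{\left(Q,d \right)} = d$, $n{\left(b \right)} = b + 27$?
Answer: $\frac{4547801}{4972762} \approx 0.91454$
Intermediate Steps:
$n{\left(b \right)} = 27 + b$
$D{\left(M,I \right)} = 10$ ($D{\left(M,I \right)} = 27 - 17 = 10$)
$\frac{4547791 + D{\left(759,-754 \right)}}{4971938 + G{\left(447,824 \right)}} = \frac{4547791 + 10}{4971938 + 824} = \frac{4547801}{4972762}$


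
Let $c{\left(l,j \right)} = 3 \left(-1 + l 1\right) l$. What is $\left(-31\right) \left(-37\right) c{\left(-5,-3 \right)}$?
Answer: $103230$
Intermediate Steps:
$c{\left(l,j \right)} = l \left(-3 + 3 l\right)$ ($c{\left(l,j \right)} = 3 \left(-1 + l\right) l = \left(-3 + 3 l\right) l = l \left(-3 + 3 l\right)$)
$\left(-31\right) \left(-37\right) c{\left(-5,-3 \right)} = \left(-31\right) \left(-37\right) 3 \left(-5\right) \left(-1 - 5\right) = 1147 \cdot 3 \left(-5\right) \left(-6\right) = 1147 \cdot 90 = 103230$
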